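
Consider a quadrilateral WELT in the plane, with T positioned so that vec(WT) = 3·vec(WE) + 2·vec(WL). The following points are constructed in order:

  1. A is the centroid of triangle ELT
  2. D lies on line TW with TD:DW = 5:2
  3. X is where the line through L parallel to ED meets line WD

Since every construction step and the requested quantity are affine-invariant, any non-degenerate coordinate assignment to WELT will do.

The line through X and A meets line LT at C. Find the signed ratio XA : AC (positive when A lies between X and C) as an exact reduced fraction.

Assign W = (0, 0), E = (1, 0), L = (0, 1), T = (3, 2) — the answer is frame-independent, so this choice is without loss of generality.
1. A is the centroid of triangle ELT ⇒ A = (4/3, 1)
2. D lies on line TW with TD:DW = 5:2 ⇒ D = (6/7, 4/7)
3. X is where the line through L parallel to ED meets line WD ⇒ X = (3/14, 1/7)
line XA meets LT at C = (144/61, 109/61)
A = X + t·(C−X) with t = 61/117, so XA:AC = 61/117:56/117

XA:AC = 61/56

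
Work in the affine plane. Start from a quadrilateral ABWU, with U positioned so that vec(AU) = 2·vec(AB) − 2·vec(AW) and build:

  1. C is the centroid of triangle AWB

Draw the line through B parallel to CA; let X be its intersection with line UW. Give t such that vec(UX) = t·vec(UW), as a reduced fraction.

Work in coordinates with A = (0, 0), B = (1, 0), W = (0, 1), U = (2, -2).
1. C is the centroid of triangle AWB ⇒ C = (1/3, 1/3)
through B parallel to CA: direction (-1/3, -1/3); meets UW at X = (4/5, -1/5)
X = U + t·(W−U) with t = 3/5

t = 3/5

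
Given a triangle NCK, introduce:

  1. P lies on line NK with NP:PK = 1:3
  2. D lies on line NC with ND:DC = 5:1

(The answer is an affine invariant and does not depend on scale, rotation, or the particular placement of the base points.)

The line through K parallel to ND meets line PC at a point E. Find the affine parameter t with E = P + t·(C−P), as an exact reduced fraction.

t = -3

Choose coordinates N = (0, 0), C = (1, 0), K = (0, 1).
1. P lies on line NK with NP:PK = 1:3 ⇒ P = (0, 1/4)
2. D lies on line NC with ND:DC = 5:1 ⇒ D = (5/6, 0)
through K parallel to ND: direction (5/6, 0); meets PC at E = (-3, 1)
E = P + t·(C−P) with t = -3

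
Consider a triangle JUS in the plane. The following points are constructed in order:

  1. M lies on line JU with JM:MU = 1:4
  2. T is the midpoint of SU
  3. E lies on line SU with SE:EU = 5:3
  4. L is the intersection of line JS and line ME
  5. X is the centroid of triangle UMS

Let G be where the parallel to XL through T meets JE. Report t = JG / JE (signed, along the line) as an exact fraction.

Set J = (0, 0), U = (1, 0), S = (0, 1); any affine frame gives the same invariant.
1. M lies on line JU with JM:MU = 1:4 ⇒ M = (1/5, 0)
2. T is the midpoint of SU ⇒ T = (1/2, 1/2)
3. E lies on line SU with SE:EU = 5:3 ⇒ E = (5/8, 3/8)
4. L is the intersection of line JS and line ME ⇒ L = (0, -3/17)
5. X is the centroid of triangle UMS ⇒ X = (2/5, 1/3)
through T parallel to XL: direction (-2/5, -26/51); meets JE at G = (35/172, 21/172)
G = J + t·(E−J) with t = 14/43

t = 14/43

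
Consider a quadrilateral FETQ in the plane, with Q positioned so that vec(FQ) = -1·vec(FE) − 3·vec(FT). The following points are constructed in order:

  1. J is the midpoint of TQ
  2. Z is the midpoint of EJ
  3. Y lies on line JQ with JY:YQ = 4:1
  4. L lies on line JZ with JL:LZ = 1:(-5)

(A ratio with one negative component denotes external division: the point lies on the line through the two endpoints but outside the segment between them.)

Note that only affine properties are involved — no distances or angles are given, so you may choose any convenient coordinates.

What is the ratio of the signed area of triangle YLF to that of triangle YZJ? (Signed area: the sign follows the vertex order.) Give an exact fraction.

[YLF]:[YZJ] = -31/40

Work in coordinates with F = (0, 0), E = (1, 0), T = (0, 1), Q = (-1, -3).
1. J is the midpoint of TQ ⇒ J = (-1/2, -1)
2. Z is the midpoint of EJ ⇒ Z = (1/4, -1/2)
3. Y lies on line JQ with JY:YQ = 4:1 ⇒ Y = (-9/10, -13/5)
4. L lies on line JZ with JL:LZ = 1:(-5) ⇒ L = (-11/16, -9/8)
2·[YLF] = -31/40, 2·[YZJ] = 1
[YLF]:[YZJ] = -31/40:1 = -31/40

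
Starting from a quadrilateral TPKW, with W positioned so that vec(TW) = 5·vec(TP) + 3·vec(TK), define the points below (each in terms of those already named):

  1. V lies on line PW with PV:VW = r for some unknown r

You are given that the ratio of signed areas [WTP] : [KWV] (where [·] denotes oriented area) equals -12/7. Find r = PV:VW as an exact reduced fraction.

r = 3

Assign T = (0, 0), P = (1, 0), K = (0, 1), W = (5, 3) — the answer is frame-independent, so this choice is without loss of generality.
1. With PV:VW = r, write λ = r/(r+1) so V = P + λ·(W−P); V is affine-linear in λ
Every point depending on V is an affine combination of V and λ-independent points, so each such coordinate is linear in λ; the λ² term in each signed area is a multiple of (W−P)×(W−P) = 0, so 2·[WTP] and 2·[KWV] are each linear in λ. Evaluating at λ=0 and λ=1:
  2·[WTP] = 3,   2·[KWV] = 7·λ − 7
So [WTP]:[KWV] = (3) / (7·λ − 7). Setting this equal to -12/7:
  3 = -12/7·(7·λ − 7)  ⇒  λ = 3/4
Then r = λ/(1−λ) = (3/4)/(1/4) = 3. Check: with r = 3, V = (4, 9/4) and [WTP]:[KWV] = -12/7 as required.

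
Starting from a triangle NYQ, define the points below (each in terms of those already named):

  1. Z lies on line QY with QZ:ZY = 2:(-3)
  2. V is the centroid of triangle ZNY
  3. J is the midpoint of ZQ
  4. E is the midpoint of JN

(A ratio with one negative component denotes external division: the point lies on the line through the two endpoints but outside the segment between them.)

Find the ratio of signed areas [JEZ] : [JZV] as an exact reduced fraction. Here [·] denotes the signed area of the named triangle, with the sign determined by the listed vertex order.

Work in coordinates with N = (0, 0), Y = (1, 0), Q = (0, 1).
1. Z lies on line QY with QZ:ZY = 2:(-3) ⇒ Z = (-2, 3)
2. V is the centroid of triangle ZNY ⇒ V = (-1/3, 1)
3. J is the midpoint of ZQ ⇒ J = (-1, 2)
4. E is the midpoint of JN ⇒ E = (-1/2, 1)
2·[JEZ] = -1/2, 2·[JZV] = 1/3
[JEZ]:[JZV] = -1/2:1/3 = -3/2

[JEZ]:[JZV] = -3/2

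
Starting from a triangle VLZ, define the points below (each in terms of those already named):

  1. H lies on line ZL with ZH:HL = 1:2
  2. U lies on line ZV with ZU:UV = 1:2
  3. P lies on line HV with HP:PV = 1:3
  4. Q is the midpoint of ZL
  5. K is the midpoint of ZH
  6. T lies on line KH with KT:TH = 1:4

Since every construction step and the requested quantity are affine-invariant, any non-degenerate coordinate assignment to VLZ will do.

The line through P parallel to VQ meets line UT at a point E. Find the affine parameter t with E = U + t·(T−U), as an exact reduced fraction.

Work in coordinates with V = (0, 0), L = (1, 0), Z = (0, 1).
1. H lies on line ZL with ZH:HL = 1:2 ⇒ H = (1/3, 2/3)
2. U lies on line ZV with ZU:UV = 1:2 ⇒ U = (0, 2/3)
3. P lies on line HV with HP:PV = 1:3 ⇒ P = (1/4, 1/2)
4. Q is the midpoint of ZL ⇒ Q = (1/2, 1/2)
5. K is the midpoint of ZH ⇒ K = (1/6, 5/6)
6. T lies on line KH with KT:TH = 1:4 ⇒ T = (1/5, 4/5)
through P parallel to VQ: direction (1/2, 1/2); meets UT at E = (5/4, 3/2)
E = U + t·(T−U) with t = 25/4

t = 25/4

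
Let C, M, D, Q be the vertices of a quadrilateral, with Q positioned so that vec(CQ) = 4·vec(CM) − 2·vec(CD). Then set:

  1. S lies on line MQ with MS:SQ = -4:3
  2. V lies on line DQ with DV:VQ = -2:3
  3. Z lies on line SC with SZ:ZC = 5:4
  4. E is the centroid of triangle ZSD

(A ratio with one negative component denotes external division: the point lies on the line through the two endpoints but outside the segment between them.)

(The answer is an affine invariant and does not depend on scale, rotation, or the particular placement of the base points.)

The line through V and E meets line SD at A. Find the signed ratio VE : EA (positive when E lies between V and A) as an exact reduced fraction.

VE:EA = -227/65

Assign C = (0, 0), M = (1, 0), D = (0, 1), Q = (4, -2) — the answer is frame-independent, so this choice is without loss of generality.
1. S lies on line MQ with MS:SQ = -4:3 ⇒ S = (13, -8)
2. V lies on line DQ with DV:VQ = -2:3 ⇒ V = (-8, 7)
3. Z lies on line SC with SZ:ZC = 5:4 ⇒ Z = (52/9, -32/9)
4. E is the centroid of triangle ZSD ⇒ E = (169/27, -95/27)
line VE meets SD at A = (494/227, -115/227)
E = V + t·(A−V) with t = 227/162, so VE:EA = 227/162:-65/162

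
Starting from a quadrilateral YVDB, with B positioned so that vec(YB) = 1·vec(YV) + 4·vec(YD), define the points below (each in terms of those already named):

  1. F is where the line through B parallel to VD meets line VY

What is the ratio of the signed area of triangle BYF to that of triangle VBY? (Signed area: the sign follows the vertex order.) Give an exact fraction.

Assign Y = (0, 0), V = (1, 0), D = (0, 1), B = (1, 4) — the answer is frame-independent, so this choice is without loss of generality.
1. F is where the line through B parallel to VD meets line VY ⇒ F = (5, 0)
2·[BYF] = 20, 2·[VBY] = 4
[BYF]:[VBY] = 20:4 = 5

[BYF]:[VBY] = 5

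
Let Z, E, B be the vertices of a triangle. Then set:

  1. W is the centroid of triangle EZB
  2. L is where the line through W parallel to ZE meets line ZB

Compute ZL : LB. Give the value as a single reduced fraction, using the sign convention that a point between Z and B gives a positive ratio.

Set Z = (0, 0), E = (1, 0), B = (0, 1); any affine frame gives the same invariant.
1. W is the centroid of triangle EZB ⇒ W = (1/3, 1/3)
2. L is where the line through W parallel to ZE meets line ZB ⇒ L = (0, 1/3)
L = Z + t·(B−Z) with t = 1/3, so ZL:LB = t:(1−t) = 1/3:2/3

ZL:LB = 1/2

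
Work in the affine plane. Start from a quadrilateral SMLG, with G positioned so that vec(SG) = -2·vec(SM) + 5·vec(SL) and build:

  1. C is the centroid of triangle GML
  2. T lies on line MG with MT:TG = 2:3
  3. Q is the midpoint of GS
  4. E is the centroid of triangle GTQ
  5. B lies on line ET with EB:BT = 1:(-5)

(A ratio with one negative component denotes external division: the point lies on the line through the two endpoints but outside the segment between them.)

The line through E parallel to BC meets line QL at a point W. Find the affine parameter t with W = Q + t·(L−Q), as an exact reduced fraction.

Set S = (0, 0), M = (1, 0), L = (0, 1), G = (-2, 5); any affine frame gives the same invariant.
1. C is the centroid of triangle GML ⇒ C = (-1/3, 2)
2. T lies on line MG with MT:TG = 2:3 ⇒ T = (-1/5, 2)
3. Q is the midpoint of GS ⇒ Q = (-1, 5/2)
4. E is the centroid of triangle GTQ ⇒ E = (-16/15, 19/6)
5. B lies on line ET with EB:BT = 1:(-5) ⇒ B = (-77/60, 83/24)
through E parallel to BC: direction (19/20, -35/24); meets QL at W = (181/12, -173/8)
W = Q + t·(L−Q) with t = 193/12

t = 193/12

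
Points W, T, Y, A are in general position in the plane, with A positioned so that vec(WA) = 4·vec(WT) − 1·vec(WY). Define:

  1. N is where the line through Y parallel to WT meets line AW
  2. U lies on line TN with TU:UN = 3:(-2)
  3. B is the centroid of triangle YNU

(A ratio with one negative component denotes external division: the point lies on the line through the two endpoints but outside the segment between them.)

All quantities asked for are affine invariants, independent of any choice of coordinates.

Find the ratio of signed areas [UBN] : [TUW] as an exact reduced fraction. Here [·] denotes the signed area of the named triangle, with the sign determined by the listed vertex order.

Choose coordinates W = (0, 0), T = (1, 0), Y = (0, 1), A = (4, -1).
1. N is where the line through Y parallel to WT meets line AW ⇒ N = (-4, 1)
2. U lies on line TN with TU:UN = 3:(-2) ⇒ U = (-14, 3)
3. B is the centroid of triangle YNU ⇒ B = (-6, 5/3)
2·[UBN] = -8/3, 2·[TUW] = 3
[UBN]:[TUW] = -8/3:3 = -8/9

[UBN]:[TUW] = -8/9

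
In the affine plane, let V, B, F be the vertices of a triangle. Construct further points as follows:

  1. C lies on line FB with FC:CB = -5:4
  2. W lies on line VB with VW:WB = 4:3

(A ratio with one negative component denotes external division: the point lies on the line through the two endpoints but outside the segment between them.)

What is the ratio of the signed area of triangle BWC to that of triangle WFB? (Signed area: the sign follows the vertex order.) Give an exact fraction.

Assign V = (0, 0), B = (1, 0), F = (0, 1) — the answer is frame-independent, so this choice is without loss of generality.
1. C lies on line FB with FC:CB = -5:4 ⇒ C = (5, -4)
2. W lies on line VB with VW:WB = 4:3 ⇒ W = (4/7, 0)
2·[BWC] = 12/7, 2·[WFB] = -3/7
[BWC]:[WFB] = 12/7:-3/7 = -4

[BWC]:[WFB] = -4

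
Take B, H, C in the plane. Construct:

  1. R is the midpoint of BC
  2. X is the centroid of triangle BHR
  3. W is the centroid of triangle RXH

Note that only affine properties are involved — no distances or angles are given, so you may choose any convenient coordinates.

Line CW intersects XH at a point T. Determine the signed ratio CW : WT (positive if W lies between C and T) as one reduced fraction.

CW:WT = 8

Set B = (0, 0), H = (1, 0), C = (0, 1); any affine frame gives the same invariant.
1. R is the midpoint of BC ⇒ R = (0, 1/2)
2. X is the centroid of triangle BHR ⇒ X = (1/3, 1/6)
3. W is the centroid of triangle RXH ⇒ W = (4/9, 2/9)
line CW meets XH at T = (1/2, 1/8)
W = C + t·(T−C) with t = 8/9, so CW:WT = 8/9:1/9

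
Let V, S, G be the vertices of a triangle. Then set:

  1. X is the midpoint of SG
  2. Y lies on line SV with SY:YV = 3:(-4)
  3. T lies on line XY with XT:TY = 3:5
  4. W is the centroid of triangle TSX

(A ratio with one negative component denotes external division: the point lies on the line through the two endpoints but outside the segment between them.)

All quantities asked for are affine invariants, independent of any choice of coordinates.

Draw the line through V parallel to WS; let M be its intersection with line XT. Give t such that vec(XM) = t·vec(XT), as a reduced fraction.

t = -2/9

Choose coordinates V = (0, 0), S = (1, 0), G = (0, 1).
1. X is the midpoint of SG ⇒ X = (1/2, 1/2)
2. Y lies on line SV with SY:YV = 3:(-4) ⇒ Y = (4, 0)
3. T lies on line XY with XT:TY = 3:5 ⇒ T = (29/16, 5/16)
4. W is the centroid of triangle TSX ⇒ W = (53/48, 13/48)
through V parallel to WS: direction (-5/48, -13/48); meets XT at M = (5/24, 13/24)
M = X + t·(T−X) with t = -2/9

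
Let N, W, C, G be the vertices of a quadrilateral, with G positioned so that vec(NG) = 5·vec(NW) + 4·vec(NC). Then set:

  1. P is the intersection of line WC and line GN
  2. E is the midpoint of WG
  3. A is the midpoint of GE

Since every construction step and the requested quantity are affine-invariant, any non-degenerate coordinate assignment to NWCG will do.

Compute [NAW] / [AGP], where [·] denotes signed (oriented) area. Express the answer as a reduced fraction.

[NAW]:[AGP] = -27/8

Work in coordinates with N = (0, 0), W = (1, 0), C = (0, 1), G = (5, 4).
1. P is the intersection of line WC and line GN ⇒ P = (5/9, 4/9)
2. E is the midpoint of WG ⇒ E = (3, 2)
3. A is the midpoint of GE ⇒ A = (4, 3)
2·[NAW] = -3, 2·[AGP] = 8/9
[NAW]:[AGP] = -3:8/9 = -27/8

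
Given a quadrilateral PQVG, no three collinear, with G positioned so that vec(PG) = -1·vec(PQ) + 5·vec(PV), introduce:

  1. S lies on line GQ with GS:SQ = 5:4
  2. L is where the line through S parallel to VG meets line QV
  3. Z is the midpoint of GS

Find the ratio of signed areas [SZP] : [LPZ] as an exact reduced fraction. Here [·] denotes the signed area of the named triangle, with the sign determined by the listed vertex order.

Set P = (0, 0), Q = (1, 0), V = (0, 1), G = (-1, 5); any affine frame gives the same invariant.
1. S lies on line GQ with GS:SQ = 5:4 ⇒ S = (1/9, 20/9)
2. L is where the line through S parallel to VG meets line QV ⇒ L = (5/9, 4/9)
3. Z is the midpoint of GS ⇒ Z = (-4/9, 65/18)
2·[SZP] = 25/18, 2·[LPZ] = -119/54
[SZP]:[LPZ] = 25/18:-119/54 = -75/119

[SZP]:[LPZ] = -75/119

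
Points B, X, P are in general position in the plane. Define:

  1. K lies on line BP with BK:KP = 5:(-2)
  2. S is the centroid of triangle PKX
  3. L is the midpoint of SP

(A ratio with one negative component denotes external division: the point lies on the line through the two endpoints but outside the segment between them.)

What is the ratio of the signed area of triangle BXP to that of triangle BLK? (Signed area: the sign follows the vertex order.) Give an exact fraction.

Work in coordinates with B = (0, 0), X = (1, 0), P = (0, 1).
1. K lies on line BP with BK:KP = 5:(-2) ⇒ K = (0, 5/3)
2. S is the centroid of triangle PKX ⇒ S = (1/3, 8/9)
3. L is the midpoint of SP ⇒ L = (1/6, 17/18)
2·[BXP] = 1, 2·[BLK] = 5/18
[BXP]:[BLK] = 1:5/18 = 18/5

[BXP]:[BLK] = 18/5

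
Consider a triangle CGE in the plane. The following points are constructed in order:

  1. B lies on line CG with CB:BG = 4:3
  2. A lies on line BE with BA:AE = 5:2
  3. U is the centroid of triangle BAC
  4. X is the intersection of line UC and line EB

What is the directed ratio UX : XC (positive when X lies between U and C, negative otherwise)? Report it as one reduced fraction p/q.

Choose coordinates C = (0, 0), G = (1, 0), E = (0, 1).
1. B lies on line CG with CB:BG = 4:3 ⇒ B = (4/7, 0)
2. A lies on line BE with BA:AE = 5:2 ⇒ A = (8/49, 5/7)
3. U is the centroid of triangle BAC ⇒ U = (12/49, 5/21)
4. X is the intersection of line UC and line EB ⇒ X = (18/49, 5/14)
X = U + t·(C−U) with t = -1/2, so UX:XC = t:(1−t) = -1/2:3/2

UX:XC = -1/3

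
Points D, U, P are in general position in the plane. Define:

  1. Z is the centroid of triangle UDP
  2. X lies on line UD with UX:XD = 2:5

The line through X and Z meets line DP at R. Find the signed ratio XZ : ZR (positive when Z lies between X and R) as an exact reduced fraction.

Assign D = (0, 0), U = (1, 0), P = (0, 1) — the answer is frame-independent, so this choice is without loss of generality.
1. Z is the centroid of triangle UDP ⇒ Z = (1/3, 1/3)
2. X lies on line UD with UX:XD = 2:5 ⇒ X = (5/7, 0)
line XZ meets DP at R = (0, 5/8)
Z = X + t·(R−X) with t = 8/15, so XZ:ZR = 8/15:7/15

XZ:ZR = 8/7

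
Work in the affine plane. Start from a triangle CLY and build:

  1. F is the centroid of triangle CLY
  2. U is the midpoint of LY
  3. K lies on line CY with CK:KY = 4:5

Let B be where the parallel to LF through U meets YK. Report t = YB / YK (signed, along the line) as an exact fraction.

t = 9/20

Set C = (0, 0), L = (1, 0), Y = (0, 1); any affine frame gives the same invariant.
1. F is the centroid of triangle CLY ⇒ F = (1/3, 1/3)
2. U is the midpoint of LY ⇒ U = (1/2, 1/2)
3. K lies on line CY with CK:KY = 4:5 ⇒ K = (0, 4/9)
through U parallel to LF: direction (-2/3, 1/3); meets YK at B = (0, 3/4)
B = Y + t·(K−Y) with t = 9/20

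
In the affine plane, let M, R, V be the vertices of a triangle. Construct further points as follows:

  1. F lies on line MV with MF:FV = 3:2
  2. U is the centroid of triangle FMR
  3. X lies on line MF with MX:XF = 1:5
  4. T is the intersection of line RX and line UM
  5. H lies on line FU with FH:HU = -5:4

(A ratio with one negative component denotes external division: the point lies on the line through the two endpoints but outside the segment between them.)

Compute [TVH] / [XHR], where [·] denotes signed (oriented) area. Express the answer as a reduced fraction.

[TVH]:[XHR] = -31/35

Assign M = (0, 0), R = (1, 0), V = (0, 1) — the answer is frame-independent, so this choice is without loss of generality.
1. F lies on line MV with MF:FV = 3:2 ⇒ F = (0, 3/5)
2. U is the centroid of triangle FMR ⇒ U = (1/3, 1/5)
3. X lies on line MF with MX:XF = 1:5 ⇒ X = (0, 1/10)
4. T is the intersection of line RX and line UM ⇒ T = (1/7, 3/35)
5. H lies on line FU with FH:HU = -5:4 ⇒ H = (5/3, -7/5)
2·[TVH] = -124/105, 2·[XHR] = 4/3
[TVH]:[XHR] = -124/105:4/3 = -31/35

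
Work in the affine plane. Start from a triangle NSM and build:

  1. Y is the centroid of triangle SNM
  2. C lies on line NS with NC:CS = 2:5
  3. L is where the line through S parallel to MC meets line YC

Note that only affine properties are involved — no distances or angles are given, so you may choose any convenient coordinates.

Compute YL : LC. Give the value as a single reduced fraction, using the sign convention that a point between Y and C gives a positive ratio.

YL:LC = -4/5

Set N = (0, 0), S = (1, 0), M = (0, 1); any affine frame gives the same invariant.
1. Y is the centroid of triangle SNM ⇒ Y = (1/3, 1/3)
2. C lies on line NS with NC:CS = 2:5 ⇒ C = (2/7, 0)
3. L is where the line through S parallel to MC meets line YC ⇒ L = (11/21, 5/3)
L = Y + t·(C−Y) with t = -4, so YL:LC = t:(1−t) = -4:5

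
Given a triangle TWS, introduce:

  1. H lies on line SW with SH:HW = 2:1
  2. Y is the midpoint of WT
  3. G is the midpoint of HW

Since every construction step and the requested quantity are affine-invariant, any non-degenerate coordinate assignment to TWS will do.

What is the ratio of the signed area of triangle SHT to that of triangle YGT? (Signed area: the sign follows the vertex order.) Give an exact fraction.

[SHT]:[YGT] = -8

Assign T = (0, 0), W = (1, 0), S = (0, 1) — the answer is frame-independent, so this choice is without loss of generality.
1. H lies on line SW with SH:HW = 2:1 ⇒ H = (2/3, 1/3)
2. Y is the midpoint of WT ⇒ Y = (1/2, 0)
3. G is the midpoint of HW ⇒ G = (5/6, 1/6)
2·[SHT] = -2/3, 2·[YGT] = 1/12
[SHT]:[YGT] = -2/3:1/12 = -8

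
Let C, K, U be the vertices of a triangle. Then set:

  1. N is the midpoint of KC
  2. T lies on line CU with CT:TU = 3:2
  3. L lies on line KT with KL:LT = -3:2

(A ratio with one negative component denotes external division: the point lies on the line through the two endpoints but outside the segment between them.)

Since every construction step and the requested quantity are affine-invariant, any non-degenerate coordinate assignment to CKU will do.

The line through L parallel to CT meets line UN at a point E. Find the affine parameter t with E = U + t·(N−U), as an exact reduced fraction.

t = -4

Set C = (0, 0), K = (1, 0), U = (0, 1); any affine frame gives the same invariant.
1. N is the midpoint of KC ⇒ N = (1/2, 0)
2. T lies on line CU with CT:TU = 3:2 ⇒ T = (0, 3/5)
3. L lies on line KT with KL:LT = -3:2 ⇒ L = (-2, 9/5)
through L parallel to CT: direction (0, 3/5); meets UN at E = (-2, 5)
E = U + t·(N−U) with t = -4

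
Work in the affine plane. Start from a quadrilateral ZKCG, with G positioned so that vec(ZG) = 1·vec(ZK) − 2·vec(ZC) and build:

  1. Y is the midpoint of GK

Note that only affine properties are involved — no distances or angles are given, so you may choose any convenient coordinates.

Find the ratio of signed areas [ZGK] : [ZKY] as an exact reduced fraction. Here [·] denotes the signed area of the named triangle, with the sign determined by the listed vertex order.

Set Z = (0, 0), K = (1, 0), C = (0, 1), G = (1, -2); any affine frame gives the same invariant.
1. Y is the midpoint of GK ⇒ Y = (1, -1)
2·[ZGK] = 2, 2·[ZKY] = -1
[ZGK]:[ZKY] = 2:-1 = -2

[ZGK]:[ZKY] = -2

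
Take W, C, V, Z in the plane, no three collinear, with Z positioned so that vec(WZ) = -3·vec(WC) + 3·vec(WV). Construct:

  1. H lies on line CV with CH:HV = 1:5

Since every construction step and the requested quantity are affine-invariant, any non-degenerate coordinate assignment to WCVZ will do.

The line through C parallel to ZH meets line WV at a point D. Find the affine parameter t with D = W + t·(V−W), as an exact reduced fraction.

Assign W = (0, 0), C = (1, 0), V = (0, 1), Z = (-3, 3) — the answer is frame-independent, so this choice is without loss of generality.
1. H lies on line CV with CH:HV = 1:5 ⇒ H = (5/6, 1/6)
through C parallel to ZH: direction (23/6, -17/6); meets WV at D = (0, 17/23)
D = W + t·(V−W) with t = 17/23

t = 17/23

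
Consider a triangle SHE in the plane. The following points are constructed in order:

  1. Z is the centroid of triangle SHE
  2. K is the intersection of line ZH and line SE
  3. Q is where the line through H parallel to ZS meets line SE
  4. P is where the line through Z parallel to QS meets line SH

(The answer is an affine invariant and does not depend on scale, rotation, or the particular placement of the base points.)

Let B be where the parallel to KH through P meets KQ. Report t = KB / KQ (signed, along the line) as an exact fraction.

t = 2/9

Choose coordinates S = (0, 0), H = (1, 0), E = (0, 1).
1. Z is the centroid of triangle SHE ⇒ Z = (1/3, 1/3)
2. K is the intersection of line ZH and line SE ⇒ K = (0, 1/2)
3. Q is where the line through H parallel to ZS meets line SE ⇒ Q = (0, -1)
4. P is where the line through Z parallel to QS meets line SH ⇒ P = (1/3, 0)
through P parallel to KH: direction (1, -1/2); meets KQ at B = (0, 1/6)
B = K + t·(Q−K) with t = 2/9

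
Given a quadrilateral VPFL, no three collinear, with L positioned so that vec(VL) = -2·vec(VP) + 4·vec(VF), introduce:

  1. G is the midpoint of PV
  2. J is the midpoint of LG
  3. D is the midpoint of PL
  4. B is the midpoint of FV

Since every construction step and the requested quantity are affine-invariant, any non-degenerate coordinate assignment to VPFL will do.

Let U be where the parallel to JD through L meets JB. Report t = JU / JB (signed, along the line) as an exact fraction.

Choose coordinates V = (0, 0), P = (1, 0), F = (0, 1), L = (-2, 4).
1. G is the midpoint of PV ⇒ G = (1/2, 0)
2. J is the midpoint of LG ⇒ J = (-3/4, 2)
3. D is the midpoint of PL ⇒ D = (-1/2, 2)
4. B is the midpoint of FV ⇒ B = (0, 1/2)
through L parallel to JD: direction (1/4, 0); meets JB at U = (-7/4, 4)
U = J + t·(B−J) with t = -4/3

t = -4/3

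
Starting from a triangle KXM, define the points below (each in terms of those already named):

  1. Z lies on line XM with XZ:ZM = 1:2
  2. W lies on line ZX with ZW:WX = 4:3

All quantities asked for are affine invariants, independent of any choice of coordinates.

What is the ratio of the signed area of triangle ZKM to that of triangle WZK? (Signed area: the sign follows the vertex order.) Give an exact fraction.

[ZKM]:[WZK] = -7/2

Set K = (0, 0), X = (1, 0), M = (0, 1); any affine frame gives the same invariant.
1. Z lies on line XM with XZ:ZM = 1:2 ⇒ Z = (2/3, 1/3)
2. W lies on line ZX with ZW:WX = 4:3 ⇒ W = (6/7, 1/7)
2·[ZKM] = -2/3, 2·[WZK] = 4/21
[ZKM]:[WZK] = -2/3:4/21 = -7/2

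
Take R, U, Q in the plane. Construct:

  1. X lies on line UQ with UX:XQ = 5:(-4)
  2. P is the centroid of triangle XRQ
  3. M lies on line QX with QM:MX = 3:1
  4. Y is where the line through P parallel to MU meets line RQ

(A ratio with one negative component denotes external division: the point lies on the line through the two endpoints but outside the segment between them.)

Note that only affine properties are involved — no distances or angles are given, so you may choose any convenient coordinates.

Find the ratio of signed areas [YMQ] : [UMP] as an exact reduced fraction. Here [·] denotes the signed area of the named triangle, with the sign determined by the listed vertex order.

[YMQ]:[UMP] = -3/4

Assign R = (0, 0), U = (1, 0), Q = (0, 1) — the answer is frame-independent, so this choice is without loss of generality.
1. X lies on line UQ with UX:XQ = 5:(-4) ⇒ X = (-4, 5)
2. P is the centroid of triangle XRQ ⇒ P = (-4/3, 2)
3. M lies on line QX with QM:MX = 3:1 ⇒ M = (-3, 4)
4. Y is where the line through P parallel to MU meets line RQ ⇒ Y = (0, 2/3)
2·[YMQ] = -1, 2·[UMP] = 4/3
[YMQ]:[UMP] = -1:4/3 = -3/4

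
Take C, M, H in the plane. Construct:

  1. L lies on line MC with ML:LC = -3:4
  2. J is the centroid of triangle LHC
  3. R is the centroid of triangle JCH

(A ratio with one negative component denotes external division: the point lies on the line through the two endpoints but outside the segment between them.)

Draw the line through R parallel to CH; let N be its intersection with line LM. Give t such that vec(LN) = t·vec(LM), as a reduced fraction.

Choose coordinates C = (0, 0), M = (1, 0), H = (0, 1).
1. L lies on line MC with ML:LC = -3:4 ⇒ L = (4, 0)
2. J is the centroid of triangle LHC ⇒ J = (4/3, 1/3)
3. R is the centroid of triangle JCH ⇒ R = (4/9, 4/9)
through R parallel to CH: direction (0, 1); meets LM at N = (4/9, 0)
N = L + t·(M−L) with t = 32/27

t = 32/27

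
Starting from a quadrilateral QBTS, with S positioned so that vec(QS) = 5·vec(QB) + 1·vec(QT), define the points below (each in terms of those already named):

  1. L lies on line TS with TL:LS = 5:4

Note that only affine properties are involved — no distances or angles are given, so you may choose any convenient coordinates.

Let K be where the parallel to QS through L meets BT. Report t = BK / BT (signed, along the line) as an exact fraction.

t = 29/54

Choose coordinates Q = (0, 0), B = (1, 0), T = (0, 1), S = (5, 1).
1. L lies on line TS with TL:LS = 5:4 ⇒ L = (25/9, 1)
through L parallel to QS: direction (5, 1); meets BT at K = (25/54, 29/54)
K = B + t·(T−B) with t = 29/54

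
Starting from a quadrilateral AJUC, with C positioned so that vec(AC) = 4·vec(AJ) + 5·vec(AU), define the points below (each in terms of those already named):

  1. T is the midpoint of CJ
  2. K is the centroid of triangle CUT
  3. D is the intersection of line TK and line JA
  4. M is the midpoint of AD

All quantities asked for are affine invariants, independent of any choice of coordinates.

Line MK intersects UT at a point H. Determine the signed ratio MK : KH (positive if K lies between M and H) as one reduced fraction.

Choose coordinates A = (0, 0), J = (1, 0), U = (0, 1), C = (4, 5).
1. T is the midpoint of CJ ⇒ T = (5/2, 5/2)
2. K is the centroid of triangle CUT ⇒ K = (13/6, 17/6)
3. D is the intersection of line TK and line JA ⇒ D = (5, 0)
4. M is the midpoint of AD ⇒ M = (5/2, 0)
line MK meets UT at H = (405/182, 425/182)
K = M + t·(H−M) with t = 91/75, so MK:KH = 91/75:-16/75

MK:KH = -91/16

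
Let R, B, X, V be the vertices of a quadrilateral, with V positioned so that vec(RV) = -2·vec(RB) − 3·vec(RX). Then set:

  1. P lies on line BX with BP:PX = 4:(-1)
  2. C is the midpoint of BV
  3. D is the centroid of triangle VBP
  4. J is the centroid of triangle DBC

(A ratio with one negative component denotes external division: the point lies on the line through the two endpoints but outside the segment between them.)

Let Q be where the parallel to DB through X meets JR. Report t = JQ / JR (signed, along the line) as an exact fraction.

Assign R = (0, 0), B = (1, 0), X = (0, 1), V = (-2, -3) — the answer is frame-independent, so this choice is without loss of generality.
1. P lies on line BX with BP:PX = 4:(-1) ⇒ P = (-1/3, 4/3)
2. C is the midpoint of BV ⇒ C = (-1/2, -3/2)
3. D is the centroid of triangle VBP ⇒ D = (-4/9, -5/9)
4. J is the centroid of triangle DBC ⇒ J = (1/54, -37/54)
through X parallel to DB: direction (13/9, 5/9); meets JR at Q = (-13/486, 481/486)
Q = J + t·(R−J) with t = 22/9

t = 22/9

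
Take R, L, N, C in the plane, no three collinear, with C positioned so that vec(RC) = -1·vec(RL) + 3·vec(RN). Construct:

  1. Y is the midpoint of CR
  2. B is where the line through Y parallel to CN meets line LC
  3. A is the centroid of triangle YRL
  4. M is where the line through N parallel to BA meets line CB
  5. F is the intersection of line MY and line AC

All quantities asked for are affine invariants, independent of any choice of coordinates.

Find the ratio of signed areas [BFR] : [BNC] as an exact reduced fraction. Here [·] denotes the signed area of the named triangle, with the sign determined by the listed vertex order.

Assign R = (0, 0), L = (1, 0), N = (0, 1), C = (-1, 3) — the answer is frame-independent, so this choice is without loss of generality.
1. Y is the midpoint of CR ⇒ Y = (-1/2, 3/2)
2. B is where the line through Y parallel to CN meets line LC ⇒ B = (-2, 9/2)
3. A is the centroid of triangle YRL ⇒ A = (1/6, 1/2)
4. M is where the line through N parallel to BA meets line CB ⇒ M = (-13/9, 11/3)
5. F is the intersection of line MY and line AC ⇒ F = (-10/3, 8)
2·[BFR] = -1, 2·[BNC] = 1/2
[BFR]:[BNC] = -1:1/2 = -2

[BFR]:[BNC] = -2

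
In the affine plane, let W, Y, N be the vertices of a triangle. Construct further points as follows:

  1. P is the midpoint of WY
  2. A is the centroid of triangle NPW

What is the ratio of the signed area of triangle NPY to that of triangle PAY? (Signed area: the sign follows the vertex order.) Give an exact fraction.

Assign W = (0, 0), Y = (1, 0), N = (0, 1) — the answer is frame-independent, so this choice is without loss of generality.
1. P is the midpoint of WY ⇒ P = (1/2, 0)
2. A is the centroid of triangle NPW ⇒ A = (1/6, 1/3)
2·[NPY] = 1/2, 2·[PAY] = -1/6
[NPY]:[PAY] = 1/2:-1/6 = -3

[NPY]:[PAY] = -3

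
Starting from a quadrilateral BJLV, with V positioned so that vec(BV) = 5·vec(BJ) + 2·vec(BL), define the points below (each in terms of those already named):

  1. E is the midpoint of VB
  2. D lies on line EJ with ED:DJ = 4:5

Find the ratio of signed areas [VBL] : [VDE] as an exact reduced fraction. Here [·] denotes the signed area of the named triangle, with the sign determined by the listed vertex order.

[VBL]:[VDE] = 45/4

Assign B = (0, 0), J = (1, 0), L = (0, 1), V = (5, 2) — the answer is frame-independent, so this choice is without loss of generality.
1. E is the midpoint of VB ⇒ E = (5/2, 1)
2. D lies on line EJ with ED:DJ = 4:5 ⇒ D = (11/6, 5/9)
2·[VBL] = -5, 2·[VDE] = -4/9
[VBL]:[VDE] = -5:-4/9 = 45/4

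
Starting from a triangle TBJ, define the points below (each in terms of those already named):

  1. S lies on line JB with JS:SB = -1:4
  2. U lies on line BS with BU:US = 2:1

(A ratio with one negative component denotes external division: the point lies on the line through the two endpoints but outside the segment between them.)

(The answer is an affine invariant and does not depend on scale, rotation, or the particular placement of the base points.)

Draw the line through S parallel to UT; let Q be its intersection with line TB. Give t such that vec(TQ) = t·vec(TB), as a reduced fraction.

t = -1/2

Choose coordinates T = (0, 0), B = (1, 0), J = (0, 1).
1. S lies on line JB with JS:SB = -1:4 ⇒ S = (-1/3, 4/3)
2. U lies on line BS with BU:US = 2:1 ⇒ U = (1/9, 8/9)
through S parallel to UT: direction (-1/9, -8/9); meets TB at Q = (-1/2, 0)
Q = T + t·(B−T) with t = -1/2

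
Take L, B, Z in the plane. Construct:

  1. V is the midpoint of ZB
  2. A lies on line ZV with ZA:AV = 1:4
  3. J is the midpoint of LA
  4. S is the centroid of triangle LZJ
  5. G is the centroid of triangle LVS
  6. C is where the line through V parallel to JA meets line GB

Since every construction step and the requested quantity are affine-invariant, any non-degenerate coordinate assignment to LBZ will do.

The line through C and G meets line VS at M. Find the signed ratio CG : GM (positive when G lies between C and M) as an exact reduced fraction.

Choose coordinates L = (0, 0), B = (1, 0), Z = (0, 1).
1. V is the midpoint of ZB ⇒ V = (1/2, 1/2)
2. A lies on line ZV with ZA:AV = 1:4 ⇒ A = (1/10, 9/10)
3. J is the midpoint of LA ⇒ J = (1/20, 9/20)
4. S is the centroid of triangle LZJ ⇒ S = (1/60, 29/60)
5. G is the centroid of triangle LVS ⇒ G = (31/180, 59/180)
6. C is where the line through V parallel to JA meets line GB ⇒ C = (131/280, 59/280)
line CG meets VS at M = (-25/124, 59/124)
G = C + t·(M−C) with t = 155/351, so CG:GM = 155/351:196/351

CG:GM = 155/196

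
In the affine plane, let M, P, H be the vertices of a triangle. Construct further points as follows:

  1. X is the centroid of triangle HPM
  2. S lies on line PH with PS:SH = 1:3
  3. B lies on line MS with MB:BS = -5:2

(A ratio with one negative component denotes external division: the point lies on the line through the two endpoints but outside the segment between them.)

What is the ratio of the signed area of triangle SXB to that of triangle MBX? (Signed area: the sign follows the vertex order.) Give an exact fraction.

Work in coordinates with M = (0, 0), P = (1, 0), H = (0, 1).
1. X is the centroid of triangle HPM ⇒ X = (1/3, 1/3)
2. S lies on line PH with PS:SH = 1:3 ⇒ S = (3/4, 1/4)
3. B lies on line MS with MB:BS = -5:2 ⇒ B = (5/4, 5/12)
2·[SXB] = -1/9, 2·[MBX] = 5/18
[SXB]:[MBX] = -1/9:5/18 = -2/5

[SXB]:[MBX] = -2/5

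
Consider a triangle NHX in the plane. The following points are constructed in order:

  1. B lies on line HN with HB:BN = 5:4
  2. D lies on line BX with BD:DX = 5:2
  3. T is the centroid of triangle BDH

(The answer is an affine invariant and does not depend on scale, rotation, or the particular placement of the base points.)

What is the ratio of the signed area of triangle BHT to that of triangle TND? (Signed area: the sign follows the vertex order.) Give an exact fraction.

[BHT]:[TND] = -5/13

Assign N = (0, 0), H = (1, 0), X = (0, 1) — the answer is frame-independent, so this choice is without loss of generality.
1. B lies on line HN with HB:BN = 5:4 ⇒ B = (4/9, 0)
2. D lies on line BX with BD:DX = 5:2 ⇒ D = (8/63, 5/7)
3. T is the centroid of triangle BDH ⇒ T = (11/21, 5/21)
2·[BHT] = 25/189, 2·[TND] = -65/189
[BHT]:[TND] = 25/189:-65/189 = -5/13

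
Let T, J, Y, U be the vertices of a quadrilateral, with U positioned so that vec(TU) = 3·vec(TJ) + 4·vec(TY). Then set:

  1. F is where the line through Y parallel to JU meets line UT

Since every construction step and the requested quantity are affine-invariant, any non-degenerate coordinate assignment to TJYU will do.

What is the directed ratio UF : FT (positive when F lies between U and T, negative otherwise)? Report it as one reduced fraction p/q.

UF:FT = -3

Work in coordinates with T = (0, 0), J = (1, 0), Y = (0, 1), U = (3, 4).
1. F is where the line through Y parallel to JU meets line UT ⇒ F = (-3/2, -2)
F = U + t·(T−U) with t = 3/2, so UF:FT = t:(1−t) = 3/2:-1/2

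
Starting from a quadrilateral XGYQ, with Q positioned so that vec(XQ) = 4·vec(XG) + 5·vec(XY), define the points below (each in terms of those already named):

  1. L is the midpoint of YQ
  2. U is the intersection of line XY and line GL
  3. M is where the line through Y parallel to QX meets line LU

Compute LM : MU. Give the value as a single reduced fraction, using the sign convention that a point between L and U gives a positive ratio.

Work in coordinates with X = (0, 0), G = (1, 0), Y = (0, 1), Q = (4, 5).
1. L is the midpoint of YQ ⇒ L = (2, 3)
2. U is the intersection of line XY and line GL ⇒ U = (0, -3)
3. M is where the line through Y parallel to QX meets line LU ⇒ M = (16/7, 27/7)
M = L + t·(U−L) with t = -1/7, so LM:MU = t:(1−t) = -1/7:8/7

LM:MU = -1/8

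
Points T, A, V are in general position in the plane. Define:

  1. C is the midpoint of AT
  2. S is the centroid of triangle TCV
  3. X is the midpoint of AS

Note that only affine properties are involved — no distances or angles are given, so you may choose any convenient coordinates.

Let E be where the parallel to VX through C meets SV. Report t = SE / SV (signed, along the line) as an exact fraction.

Work in coordinates with T = (0, 0), A = (1, 0), V = (0, 1).
1. C is the midpoint of AT ⇒ C = (1/2, 0)
2. S is the centroid of triangle TCV ⇒ S = (1/6, 1/3)
3. X is the midpoint of AS ⇒ X = (7/12, 1/6)
through C parallel to VX: direction (7/12, -5/6); meets SV at E = (1/9, 5/9)
E = S + t·(V−S) with t = 1/3

t = 1/3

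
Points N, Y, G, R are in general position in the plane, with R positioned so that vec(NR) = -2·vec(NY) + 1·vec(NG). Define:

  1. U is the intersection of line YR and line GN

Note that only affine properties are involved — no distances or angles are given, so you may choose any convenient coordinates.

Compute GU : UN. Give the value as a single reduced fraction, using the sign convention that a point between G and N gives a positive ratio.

GU:UN = 2

Choose coordinates N = (0, 0), Y = (1, 0), G = (0, 1), R = (-2, 1).
1. U is the intersection of line YR and line GN ⇒ U = (0, 1/3)
U = G + t·(N−G) with t = 2/3, so GU:UN = t:(1−t) = 2/3:1/3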